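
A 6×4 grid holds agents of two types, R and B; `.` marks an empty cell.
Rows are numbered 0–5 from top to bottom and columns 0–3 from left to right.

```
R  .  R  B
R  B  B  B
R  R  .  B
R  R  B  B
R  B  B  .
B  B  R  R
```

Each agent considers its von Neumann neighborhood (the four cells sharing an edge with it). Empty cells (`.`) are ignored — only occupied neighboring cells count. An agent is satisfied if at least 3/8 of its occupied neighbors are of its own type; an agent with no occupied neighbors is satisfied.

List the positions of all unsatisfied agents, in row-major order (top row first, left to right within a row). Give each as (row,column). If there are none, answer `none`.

(0,2), (1,1), (4,0), (5,2)

Row 0: (0,0)R 1/1 ok · (0,2)R 0/2 unhappy · (0,3)B 1/2 ok
Row 1: (1,0)R 2/3 ok · (1,1)B 1/3 unhappy · (1,2)B 2/3 ok · (1,3)B 3/3 ok
Row 2: (2,0)R 3/3 ok · (2,1)R 2/3 ok · (2,3)B 2/2 ok
Row 3: (3,0)R 3/3 ok · (3,1)R 2/4 ok · (3,2)B 2/3 ok · (3,3)B 2/2 ok
Row 4: (4,0)R 1/3 unhappy · (4,1)B 2/4 ok · (4,2)B 2/3 ok
Row 5: (5,0)B 1/2 ok · (5,1)B 2/3 ok · (5,2)R 1/3 unhappy · (5,3)R 1/1 ok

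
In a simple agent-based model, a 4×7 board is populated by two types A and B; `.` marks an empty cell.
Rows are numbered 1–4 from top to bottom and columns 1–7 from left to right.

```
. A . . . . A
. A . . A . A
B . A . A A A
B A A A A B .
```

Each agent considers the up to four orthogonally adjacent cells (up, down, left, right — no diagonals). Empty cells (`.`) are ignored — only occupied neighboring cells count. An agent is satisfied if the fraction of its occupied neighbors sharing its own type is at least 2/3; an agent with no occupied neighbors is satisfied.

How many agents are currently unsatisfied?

Row 1: (1,2)A 1/1 satisfied · (1,7)A 1/1 satisfied
Row 2: (2,2)A 1/1 satisfied · (2,5)A 1/1 satisfied · (2,7)A 2/2 satisfied
Row 3: (3,1)B 1/1 satisfied · (3,3)A 1/1 satisfied · (3,5)A 3/3 satisfied · (3,6)A 2/3 satisfied · (3,7)A 2/2 satisfied
Row 4: (4,1)B 1/2 not · (4,2)A 1/2 not · (4,3)A 3/3 satisfied · (4,4)A 2/2 satisfied · (4,5)A 2/3 satisfied · (4,6)B 0/2 not
Unsatisfied: (4,1), (4,2), (4,6) — 3 in total.

3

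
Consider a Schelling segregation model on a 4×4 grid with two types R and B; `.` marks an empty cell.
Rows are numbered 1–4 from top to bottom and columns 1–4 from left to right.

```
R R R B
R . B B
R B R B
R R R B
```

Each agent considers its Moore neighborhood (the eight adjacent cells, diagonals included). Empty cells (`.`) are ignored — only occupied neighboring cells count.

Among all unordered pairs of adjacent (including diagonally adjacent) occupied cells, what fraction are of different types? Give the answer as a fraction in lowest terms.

Scan each occupied cell's neighbors to the right and below (and the two forward diagonals) so each pair is counted once.
Row 1: R(1,1)–R(1,2)= R(1,1)–R(2,1)= R(1,2)–R(1,3)= R(1,2)–B(2,3)≠ R(1,2)–R(2,1)= R(1,3)–B(1,4)≠ R(1,3)–B(2,3)≠ R(1,3)–B(2,4)≠ B(1,4)–B(2,4)= B(1,4)–B(2,3)=  → 4/10 unlike.
Row 2: R(2,1)–R(3,1)= R(2,1)–B(3,2)≠ B(2,3)–B(2,4)= B(2,3)–R(3,3)≠ B(2,3)–B(3,4)= B(2,3)–B(3,2)= B(2,4)–B(3,4)= B(2,4)–R(3,3)≠  → 3/8 unlike.
Row 3: R(3,1)–B(3,2)≠ R(3,1)–R(4,1)= R(3,1)–R(4,2)= B(3,2)–R(3,3)≠ B(3,2)–R(4,2)≠ B(3,2)–R(4,3)≠ B(3,2)–R(4,1)≠ R(3,3)–B(3,4)≠ R(3,3)–R(4,3)= R(3,3)–B(4,4)≠ R(3,3)–R(4,2)= B(3,4)–B(4,4)= B(3,4)–R(4,3)≠  → 8/13 unlike.
Row 4: R(4,1)–R(4,2)= R(4,2)–R(4,3)= R(4,3)–B(4,4)≠  → 1/3 unlike.
Total adjacent occupied pairs: 34; unlike-type pairs: 16.
16/34 reduces to 8/17.

8/17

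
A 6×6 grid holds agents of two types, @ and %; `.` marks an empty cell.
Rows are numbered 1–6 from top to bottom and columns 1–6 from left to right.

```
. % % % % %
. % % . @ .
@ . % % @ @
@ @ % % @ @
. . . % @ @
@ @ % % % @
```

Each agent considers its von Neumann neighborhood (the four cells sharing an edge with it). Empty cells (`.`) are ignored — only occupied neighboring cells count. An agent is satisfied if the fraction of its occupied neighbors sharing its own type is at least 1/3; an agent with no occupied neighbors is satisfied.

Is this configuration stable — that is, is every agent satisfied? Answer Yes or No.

Yes

Row 1: (1,2)% 2/2 ✓ · (1,3)% 3/3 ✓ · (1,4)% 2/2 ✓ · (1,5)% 2/3 ✓ · (1,6)% 1/1 ✓
Row 2: (2,2)% 2/2 ✓ · (2,3)% 3/3 ✓ · (2,5)@ 1/2 ✓
Row 3: (3,1)@ 1/1 ✓ · (3,3)% 3/3 ✓ · (3,4)% 2/3 ✓ · (3,5)@ 3/4 ✓ · (3,6)@ 2/2 ✓
Row 4: (4,1)@ 2/2 ✓ · (4,2)@ 1/2 ✓ · (4,3)% 2/3 ✓ · (4,4)% 3/4 ✓ · (4,5)@ 3/4 ✓ · (4,6)@ 3/3 ✓
Row 5: (5,4)% 2/3 ✓ · (5,5)@ 2/4 ✓ · (5,6)@ 3/3 ✓
Row 6: (6,1)@ 1/1 ✓ · (6,2)@ 1/2 ✓ · (6,3)% 1/2 ✓ · (6,4)% 3/3 ✓ · (6,5)% 1/3 ✓ · (6,6)@ 1/2 ✓
All meet the threshold, so the configuration is stable.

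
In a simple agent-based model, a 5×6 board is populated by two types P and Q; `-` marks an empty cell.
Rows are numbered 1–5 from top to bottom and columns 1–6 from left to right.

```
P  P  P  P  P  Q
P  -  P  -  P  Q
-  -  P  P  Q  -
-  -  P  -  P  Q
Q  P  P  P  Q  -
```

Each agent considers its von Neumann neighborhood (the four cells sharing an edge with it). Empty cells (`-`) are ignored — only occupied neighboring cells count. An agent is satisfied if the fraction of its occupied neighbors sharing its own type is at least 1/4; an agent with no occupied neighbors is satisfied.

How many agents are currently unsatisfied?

5

Row 1: (1,1)P 2/2 ok · (1,2)P 2/2 ok · (1,3)P 3/3 ok · (1,4)P 2/2 ok · (1,5)P 2/3 ok · (1,6)Q 1/2 ok
Row 2: (2,1)P 1/1 ok · (2,3)P 2/2 ok · (2,5)P 1/3 ok · (2,6)Q 1/2 ok
Row 3: (3,3)P 3/3 ok · (3,4)P 1/2 ok · (3,5)Q 0/3 unhappy
Row 4: (4,3)P 2/2 ok · (4,5)P 0/3 unhappy · (4,6)Q 0/1 unhappy
Row 5: (5,1)Q 0/1 unhappy · (5,2)P 1/2 ok · (5,3)P 3/3 ok · (5,4)P 1/2 ok · (5,5)Q 0/2 unhappy
Unsatisfied: (3,5), (4,5), (4,6), (5,1), (5,5) — 5 in total.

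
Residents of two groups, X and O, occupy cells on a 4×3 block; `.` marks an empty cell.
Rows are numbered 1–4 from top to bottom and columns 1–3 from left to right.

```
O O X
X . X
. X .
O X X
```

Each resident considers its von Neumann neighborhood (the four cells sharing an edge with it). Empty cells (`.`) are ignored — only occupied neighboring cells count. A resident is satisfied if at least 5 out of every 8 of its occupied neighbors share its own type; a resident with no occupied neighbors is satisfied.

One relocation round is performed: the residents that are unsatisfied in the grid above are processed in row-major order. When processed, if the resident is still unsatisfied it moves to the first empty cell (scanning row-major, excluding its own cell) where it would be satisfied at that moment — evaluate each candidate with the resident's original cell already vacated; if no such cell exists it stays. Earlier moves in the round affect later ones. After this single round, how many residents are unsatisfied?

Initially unsatisfied (in order): (1,1), (1,2), (1,3), (2,1), (4,1).
  (1,1): no empty cell satisfies it; stays.
  (1,2): no empty cell satisfies it; stays.
  (1,3) → (2,2).
  (2,1) → (3,3).
  (4,1): no empty cell satisfies it; stays.
Resulting grid:
O O .
. X X
. X X
O X X
Unsatisfied now: (1,2), (4,1).

2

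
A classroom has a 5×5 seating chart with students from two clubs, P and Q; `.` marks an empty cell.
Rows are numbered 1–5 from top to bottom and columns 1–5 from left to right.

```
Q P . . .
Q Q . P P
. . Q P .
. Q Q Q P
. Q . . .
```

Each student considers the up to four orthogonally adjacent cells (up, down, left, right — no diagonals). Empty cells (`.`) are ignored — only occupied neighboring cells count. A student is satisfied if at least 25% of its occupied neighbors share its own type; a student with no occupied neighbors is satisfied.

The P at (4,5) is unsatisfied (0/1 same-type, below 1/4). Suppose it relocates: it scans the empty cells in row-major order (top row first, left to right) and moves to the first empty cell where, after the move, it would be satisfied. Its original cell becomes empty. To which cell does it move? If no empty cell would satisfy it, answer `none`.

(1,3)

Vacating (4,5). Empty cells in order:
  (1,3): 1/1 same-type → satisfied — stop here.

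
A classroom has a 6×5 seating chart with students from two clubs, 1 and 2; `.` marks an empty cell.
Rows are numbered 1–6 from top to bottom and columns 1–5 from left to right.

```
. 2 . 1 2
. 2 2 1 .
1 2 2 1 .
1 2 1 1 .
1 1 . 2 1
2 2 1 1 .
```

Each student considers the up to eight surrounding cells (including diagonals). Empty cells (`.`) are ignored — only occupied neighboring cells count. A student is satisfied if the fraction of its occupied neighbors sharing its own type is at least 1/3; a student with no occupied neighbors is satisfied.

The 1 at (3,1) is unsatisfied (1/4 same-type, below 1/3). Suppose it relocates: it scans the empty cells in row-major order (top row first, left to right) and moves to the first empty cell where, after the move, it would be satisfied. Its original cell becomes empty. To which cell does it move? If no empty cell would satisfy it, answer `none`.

Vacating (3,1). Empty cells in order:
  (1,1): 0/2 same-type → still unsatisfied.
  (1,3): 2/5 same-type → satisfied — stop here.

(1,3)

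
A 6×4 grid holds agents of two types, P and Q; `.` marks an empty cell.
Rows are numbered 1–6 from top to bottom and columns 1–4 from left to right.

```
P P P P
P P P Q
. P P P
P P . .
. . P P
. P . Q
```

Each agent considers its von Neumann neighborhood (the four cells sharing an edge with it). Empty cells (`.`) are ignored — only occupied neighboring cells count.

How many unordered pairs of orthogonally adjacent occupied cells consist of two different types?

Scan each occupied cell's neighbors to the right and below so each pair is counted once.
From row 1: 1 unlike of 7 pairs (running 1/7).
From row 2: 2 unlike of 6 pairs (running 3/13).
From row 3: 0 unlike of 3 pairs (running 3/16).
From row 4: 0 unlike of 1 pairs (running 3/17).
From row 5: 1 unlike of 2 pairs (running 4/19).
Total adjacent occupied pairs: 19; unlike-type pairs: 4.

4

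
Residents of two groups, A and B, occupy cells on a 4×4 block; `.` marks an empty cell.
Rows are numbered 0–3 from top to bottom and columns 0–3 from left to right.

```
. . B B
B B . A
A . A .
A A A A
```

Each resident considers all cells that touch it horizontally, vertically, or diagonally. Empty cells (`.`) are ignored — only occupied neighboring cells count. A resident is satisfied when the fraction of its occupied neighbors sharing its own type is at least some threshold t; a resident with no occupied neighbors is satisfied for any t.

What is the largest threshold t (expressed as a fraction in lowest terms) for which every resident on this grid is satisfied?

1/3

Row 0: (0,2)B 2/3 · (0,3)B 1/2
Row 1: (1,0)B 1/2 · (1,1)B 2/4 · (1,3)A 1/3
Row 2: (2,0)A 2/4 · (2,2)A 4/5
Row 3: (3,0)A 2/2 · (3,1)A 4/4 · (3,2)A 3/3 · (3,3)A 2/2
The smallest same-type fraction is 1/3 at (1,3), which reduces to 1/3. Any threshold above that leaves this resident unsatisfied.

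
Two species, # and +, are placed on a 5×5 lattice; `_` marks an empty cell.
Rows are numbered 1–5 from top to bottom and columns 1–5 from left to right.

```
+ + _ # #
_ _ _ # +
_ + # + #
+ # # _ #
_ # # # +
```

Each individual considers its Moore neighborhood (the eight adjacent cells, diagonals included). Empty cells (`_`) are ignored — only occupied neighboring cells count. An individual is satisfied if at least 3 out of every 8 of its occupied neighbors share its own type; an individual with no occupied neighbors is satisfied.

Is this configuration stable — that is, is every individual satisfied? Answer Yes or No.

(1,1)+ 1/1 ok
(1,2)+ 1/1 ok
(1,4)# 2/3 ok
(1,5)# 2/3 ok
(2,4)# 4/6 ok
(2,5)+ 1/5 unhappy
(3,2)+ 1/4 unhappy
(3,3)# 3/5 ok
(3,4)+ 1/6 unhappy
(3,5)# 2/4 ok
(4,1)+ 1/3 unhappy
(4,2)# 4/6 ok
(4,3)# 5/7 ok
(4,5)# 2/4 ok
(5,2)# 3/4 ok
(5,3)# 4/4 ok
(5,4)# 3/4 ok
(5,5)+ 0/2 unhappy
For instance (2,5) has only 1/5 same-type neighbors, below 3/8.

No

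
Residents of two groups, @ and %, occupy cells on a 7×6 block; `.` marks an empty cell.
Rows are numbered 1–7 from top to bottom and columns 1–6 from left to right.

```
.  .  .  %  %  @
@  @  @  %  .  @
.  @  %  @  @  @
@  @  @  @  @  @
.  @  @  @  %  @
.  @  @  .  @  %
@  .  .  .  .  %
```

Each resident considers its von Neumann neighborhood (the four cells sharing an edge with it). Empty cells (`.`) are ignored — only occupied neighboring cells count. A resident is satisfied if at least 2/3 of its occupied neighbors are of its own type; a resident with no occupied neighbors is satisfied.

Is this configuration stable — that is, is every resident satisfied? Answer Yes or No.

(1,4)% 2/2 satisfied
(1,5)% 1/2 not
(1,6)@ 1/2 not
(2,1)@ 1/1 satisfied
(2,2)@ 3/3 satisfied
(2,3)@ 1/3 not
(2,4)% 1/3 not
(2,6)@ 2/2 satisfied
(3,2)@ 2/3 satisfied
(3,3)% 0/4 not
(3,4)@ 2/4 not
(3,5)@ 3/3 satisfied
(3,6)@ 3/3 satisfied
(4,1)@ 1/1 satisfied
(4,2)@ 4/4 satisfied
(4,3)@ 3/4 satisfied
(4,4)@ 4/4 satisfied
(4,5)@ 3/4 satisfied
(4,6)@ 3/3 satisfied
(5,2)@ 3/3 satisfied
(5,3)@ 4/4 satisfied
(5,4)@ 2/3 satisfied
(5,5)% 0/4 not
(5,6)@ 1/3 not
(6,2)@ 2/2 satisfied
(6,3)@ 2/2 satisfied
(6,5)@ 0/2 not
(6,6)% 1/3 not
(7,1)@ 0/0 satisfied
(7,6)% 1/1 satisfied
For instance (1,5) has only 1/2 same-type neighbors, below 2/3.

No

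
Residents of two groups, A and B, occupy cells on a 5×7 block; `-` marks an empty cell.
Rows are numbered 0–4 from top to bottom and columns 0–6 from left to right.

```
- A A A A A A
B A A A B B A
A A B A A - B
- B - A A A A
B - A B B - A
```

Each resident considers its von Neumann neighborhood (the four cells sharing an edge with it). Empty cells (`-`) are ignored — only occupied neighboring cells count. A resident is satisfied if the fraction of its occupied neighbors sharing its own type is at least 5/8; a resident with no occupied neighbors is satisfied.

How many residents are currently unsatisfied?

12

Row 0: (0,1)A 2/2 ✓ · (0,2)A 3/3 ✓ · (0,3)A 3/3 ✓ · (0,4)A 2/3 ✓ · (0,5)A 2/3 ✓ · (0,6)A 2/2 ✓
Row 1: (1,0)B 0/2 ✗ · (1,1)A 3/4 ✓ · (1,2)A 3/4 ✓ · (1,3)A 3/4 ✓ · (1,4)B 1/4 ✗ · (1,5)B 1/3 ✗ · (1,6)A 1/3 ✗
Row 2: (2,0)A 1/2 ✗ · (2,1)A 2/4 ✗ · (2,2)B 0/3 ✗ · (2,3)A 3/4 ✓ · (2,4)A 2/3 ✓ · (2,6)B 0/2 ✗
Row 3: (3,1)B 0/1 ✗ · (3,3)A 2/3 ✓ · (3,4)A 3/4 ✓ · (3,5)A 2/2 ✓ · (3,6)A 2/3 ✓
Row 4: (4,0)B 0/0 ✓ · (4,2)A 0/1 ✗ · (4,3)B 1/3 ✗ · (4,4)B 1/2 ✗ · (4,6)A 1/1 ✓
Unsatisfied: (1,0), (1,4), (1,5), (1,6), (2,0), (2,1), (2,2), (2,6), (3,1), (4,2), (4,3), (4,4) — 12 in total.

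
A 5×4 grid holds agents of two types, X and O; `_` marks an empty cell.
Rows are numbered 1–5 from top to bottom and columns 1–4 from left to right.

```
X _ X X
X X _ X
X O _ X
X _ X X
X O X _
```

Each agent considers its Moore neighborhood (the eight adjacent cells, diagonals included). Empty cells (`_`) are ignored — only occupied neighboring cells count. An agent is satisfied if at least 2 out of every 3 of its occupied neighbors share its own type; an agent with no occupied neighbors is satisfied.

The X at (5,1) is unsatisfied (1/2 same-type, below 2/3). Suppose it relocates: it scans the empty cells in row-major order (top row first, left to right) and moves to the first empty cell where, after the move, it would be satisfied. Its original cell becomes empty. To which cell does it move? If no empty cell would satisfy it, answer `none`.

(1,2)

Vacating (5,1). Empty cells in order:
  (1,2): 4/4 same-type → satisfied — stop here.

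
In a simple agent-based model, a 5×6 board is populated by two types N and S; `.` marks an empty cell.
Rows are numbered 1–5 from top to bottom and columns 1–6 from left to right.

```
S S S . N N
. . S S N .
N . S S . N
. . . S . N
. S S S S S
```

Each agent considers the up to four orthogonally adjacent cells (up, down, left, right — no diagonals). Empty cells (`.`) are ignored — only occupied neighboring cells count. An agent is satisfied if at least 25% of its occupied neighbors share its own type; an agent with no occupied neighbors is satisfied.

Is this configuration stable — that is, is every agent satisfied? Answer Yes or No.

(1,1)S 1/1 satisfied
(1,2)S 2/2 satisfied
(1,3)S 2/2 satisfied
(1,5)N 2/2 satisfied
(1,6)N 1/1 satisfied
(2,3)S 3/3 satisfied
(2,4)S 2/3 satisfied
(2,5)N 1/2 satisfied
(3,1)N 0/0 satisfied
(3,3)S 2/2 satisfied
(3,4)S 3/3 satisfied
(3,6)N 1/1 satisfied
(4,4)S 2/2 satisfied
(4,6)N 1/2 satisfied
(5,2)S 1/1 satisfied
(5,3)S 2/2 satisfied
(5,4)S 3/3 satisfied
(5,5)S 2/2 satisfied
(5,6)S 1/2 satisfied
All meet the threshold, so the configuration is stable.

Yes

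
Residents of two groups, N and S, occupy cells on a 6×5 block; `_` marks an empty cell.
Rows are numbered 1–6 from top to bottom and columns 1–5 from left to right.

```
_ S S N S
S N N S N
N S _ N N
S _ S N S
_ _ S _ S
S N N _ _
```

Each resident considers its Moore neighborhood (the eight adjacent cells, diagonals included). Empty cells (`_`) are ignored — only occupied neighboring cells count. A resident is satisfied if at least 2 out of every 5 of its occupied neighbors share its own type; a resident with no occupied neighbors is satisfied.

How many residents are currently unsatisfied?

(1,2)S 2/4 ✓
(1,3)S 2/5 ✓
(1,4)N 2/5 ✓
(1,5)S 1/3 ✗
(2,1)S 2/4 ✓
(2,2)N 2/6 ✗
(2,3)N 3/7 ✓
(2,4)S 2/7 ✗
(2,5)N 3/5 ✓
(3,1)N 1/4 ✗
(3,2)S 3/6 ✓
(3,4)N 4/7 ✓
(3,5)N 3/5 ✓
(4,1)S 1/2 ✓
(4,3)S 2/4 ✓
(4,4)N 2/6 ✗
(4,5)S 1/4 ✗
(5,3)S 1/4 ✗
(5,5)S 1/2 ✓
(6,1)S 0/1 ✗
(6,2)N 1/3 ✗
(6,3)N 1/2 ✓
Unsatisfied: (1,5), (2,2), (2,4), (3,1), (4,4), (4,5), (5,3), (6,1), (6,2) — 9 in total.

9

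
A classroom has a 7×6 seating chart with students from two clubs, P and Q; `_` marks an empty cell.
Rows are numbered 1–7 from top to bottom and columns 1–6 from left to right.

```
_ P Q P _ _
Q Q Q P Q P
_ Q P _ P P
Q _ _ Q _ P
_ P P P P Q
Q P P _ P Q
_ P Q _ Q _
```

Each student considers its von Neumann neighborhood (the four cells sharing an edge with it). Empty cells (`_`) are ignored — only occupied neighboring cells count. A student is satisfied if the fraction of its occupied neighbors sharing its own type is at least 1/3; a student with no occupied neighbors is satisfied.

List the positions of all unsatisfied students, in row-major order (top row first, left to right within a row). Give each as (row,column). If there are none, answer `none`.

(1,2), (2,5), (3,3), (4,4), (6,1), (7,3), (7,5)

Row 1: (1,2)P 0/2 not · (1,3)Q 1/3 satisfied · (1,4)P 1/2 satisfied
Row 2: (2,1)Q 1/1 satisfied · (2,2)Q 3/4 satisfied · (2,3)Q 2/4 satisfied · (2,4)P 1/3 satisfied · (2,5)Q 0/3 not · (2,6)P 1/2 satisfied
Row 3: (3,2)Q 1/2 satisfied · (3,3)P 0/2 not · (3,5)P 1/2 satisfied · (3,6)P 3/3 satisfied
Row 4: (4,1)Q 0/0 satisfied · (4,4)Q 0/1 not · (4,6)P 1/2 satisfied
Row 5: (5,2)P 2/2 satisfied · (5,3)P 3/3 satisfied · (5,4)P 2/3 satisfied · (5,5)P 2/3 satisfied · (5,6)Q 1/3 satisfied
Row 6: (6,1)Q 0/1 not · (6,2)P 3/4 satisfied · (6,3)P 2/3 satisfied · (6,5)P 1/3 satisfied · (6,6)Q 1/2 satisfied
Row 7: (7,2)P 1/2 satisfied · (7,3)Q 0/2 not · (7,5)Q 0/1 not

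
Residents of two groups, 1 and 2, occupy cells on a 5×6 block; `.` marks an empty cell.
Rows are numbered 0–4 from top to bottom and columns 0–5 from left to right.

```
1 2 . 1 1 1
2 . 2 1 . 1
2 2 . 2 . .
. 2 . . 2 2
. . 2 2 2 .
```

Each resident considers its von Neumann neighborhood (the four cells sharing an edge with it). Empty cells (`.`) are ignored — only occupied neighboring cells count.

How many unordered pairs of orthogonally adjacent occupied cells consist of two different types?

4

Scan each occupied cell's neighbors to the right and below so each pair is counted once.
From row 0: 2 unlike of 6 pairs (running 2/6).
From row 1: 2 unlike of 3 pairs (running 4/9).
From row 2: 0 unlike of 2 pairs (running 4/11).
From row 3: 0 unlike of 2 pairs (running 4/13).
From row 4: 0 unlike of 2 pairs (running 4/15).
Total adjacent occupied pairs: 15; unlike-type pairs: 4.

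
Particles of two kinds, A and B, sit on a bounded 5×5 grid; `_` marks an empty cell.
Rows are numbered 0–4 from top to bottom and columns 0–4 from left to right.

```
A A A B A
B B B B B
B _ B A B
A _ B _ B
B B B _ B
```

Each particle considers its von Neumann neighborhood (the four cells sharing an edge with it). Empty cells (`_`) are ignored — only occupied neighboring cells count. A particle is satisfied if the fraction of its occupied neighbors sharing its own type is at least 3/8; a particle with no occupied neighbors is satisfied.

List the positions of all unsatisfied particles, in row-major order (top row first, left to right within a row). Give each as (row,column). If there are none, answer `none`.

(0,2), (0,3), (0,4), (2,3), (3,0)

(0,0)A 1/2 satisfied
(0,1)A 2/3 satisfied
(0,2)A 1/3 not
(0,3)B 1/3 not
(0,4)A 0/2 not
(1,0)B 2/3 satisfied
(1,1)B 2/3 satisfied
(1,2)B 3/4 satisfied
(1,3)B 3/4 satisfied
(1,4)B 2/3 satisfied
(2,0)B 1/2 satisfied
(2,2)B 2/3 satisfied
(2,3)A 0/3 not
(2,4)B 2/3 satisfied
(3,0)A 0/2 not
(3,2)B 2/2 satisfied
(3,4)B 2/2 satisfied
(4,0)B 1/2 satisfied
(4,1)B 2/2 satisfied
(4,2)B 2/2 satisfied
(4,4)B 1/1 satisfied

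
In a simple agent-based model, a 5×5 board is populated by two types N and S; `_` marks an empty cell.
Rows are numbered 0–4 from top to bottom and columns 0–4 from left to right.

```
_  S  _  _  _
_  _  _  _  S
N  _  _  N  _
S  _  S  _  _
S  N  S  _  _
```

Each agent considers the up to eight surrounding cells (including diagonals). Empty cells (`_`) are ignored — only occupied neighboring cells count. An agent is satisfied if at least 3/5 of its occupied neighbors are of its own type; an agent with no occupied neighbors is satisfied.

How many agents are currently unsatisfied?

Row 0: (0,1)S 0/0 ✓
Row 1: (1,4)S 0/1 ✗
Row 2: (2,0)N 0/1 ✗ · (2,3)N 0/2 ✗
Row 3: (3,0)S 1/3 ✗ · (3,2)S 1/3 ✗
Row 4: (4,0)S 1/2 ✗ · (4,1)N 0/4 ✗ · (4,2)S 1/2 ✗
Unsatisfied: (1,4), (2,0), (2,3), (3,0), (3,2), (4,0), (4,1), (4,2) — 8 in total.

8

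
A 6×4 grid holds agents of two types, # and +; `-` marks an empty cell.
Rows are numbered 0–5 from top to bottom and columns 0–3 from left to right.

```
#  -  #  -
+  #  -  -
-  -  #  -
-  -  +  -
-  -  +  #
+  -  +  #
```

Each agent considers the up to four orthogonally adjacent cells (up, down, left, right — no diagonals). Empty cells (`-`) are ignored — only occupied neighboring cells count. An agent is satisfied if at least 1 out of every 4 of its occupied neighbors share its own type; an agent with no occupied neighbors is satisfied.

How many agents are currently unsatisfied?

4

(0,0)# 0/1 not
(0,2)# 0/0 satisfied
(1,0)+ 0/2 not
(1,1)# 0/1 not
(2,2)# 0/1 not
(3,2)+ 1/2 satisfied
(4,2)+ 2/3 satisfied
(4,3)# 1/2 satisfied
(5,0)+ 0/0 satisfied
(5,2)+ 1/2 satisfied
(5,3)# 1/2 satisfied
Unsatisfied: (0,0), (1,0), (1,1), (2,2) — 4 in total.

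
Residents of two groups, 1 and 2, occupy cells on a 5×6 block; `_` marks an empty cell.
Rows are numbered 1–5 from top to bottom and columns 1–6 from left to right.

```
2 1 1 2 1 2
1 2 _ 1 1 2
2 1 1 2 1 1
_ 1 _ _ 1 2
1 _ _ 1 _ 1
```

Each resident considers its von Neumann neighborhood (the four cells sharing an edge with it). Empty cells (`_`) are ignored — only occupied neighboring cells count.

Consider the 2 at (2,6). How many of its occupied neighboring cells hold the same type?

Occupied neighbors of (2,6): (1,6)=2, (3,6)=1, (2,5)=1.
Same type (2): 1 of 3.

1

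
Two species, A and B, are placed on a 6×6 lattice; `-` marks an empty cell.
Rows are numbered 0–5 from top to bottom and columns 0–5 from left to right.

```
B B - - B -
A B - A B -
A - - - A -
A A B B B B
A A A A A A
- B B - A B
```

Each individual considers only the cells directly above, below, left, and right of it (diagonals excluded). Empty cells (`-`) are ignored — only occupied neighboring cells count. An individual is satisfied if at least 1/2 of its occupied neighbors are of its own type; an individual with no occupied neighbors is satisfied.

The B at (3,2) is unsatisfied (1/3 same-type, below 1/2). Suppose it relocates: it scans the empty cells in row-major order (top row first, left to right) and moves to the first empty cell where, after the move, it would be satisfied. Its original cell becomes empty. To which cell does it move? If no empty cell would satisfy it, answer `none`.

Vacating (3,2). Empty cells in order:
  (0,2): 1/1 same-type → satisfied — stop here.

(0,2)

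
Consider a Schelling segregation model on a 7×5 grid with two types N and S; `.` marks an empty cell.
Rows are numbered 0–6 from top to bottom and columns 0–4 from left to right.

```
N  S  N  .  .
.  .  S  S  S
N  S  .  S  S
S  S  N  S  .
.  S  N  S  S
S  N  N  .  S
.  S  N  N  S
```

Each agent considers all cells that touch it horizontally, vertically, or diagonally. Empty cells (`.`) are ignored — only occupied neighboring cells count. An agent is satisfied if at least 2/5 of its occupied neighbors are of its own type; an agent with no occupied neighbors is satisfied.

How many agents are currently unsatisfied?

6

(0,0)N 0/1 not
(0,1)S 1/3 not
(0,2)N 0/3 not
(1,2)S 4/5 satisfied
(1,3)S 4/5 satisfied
(1,4)S 3/3 satisfied
(2,0)N 0/3 not
(2,1)S 3/5 satisfied
(2,3)S 5/6 satisfied
(2,4)S 4/4 satisfied
(3,0)S 3/4 satisfied
(3,1)S 3/6 satisfied
(3,2)N 1/7 not
(3,3)S 4/6 satisfied
(4,1)S 3/7 satisfied
(4,2)N 3/7 satisfied
(4,3)S 3/6 satisfied
(4,4)S 3/3 satisfied
(5,0)S 2/3 satisfied
(5,1)N 3/6 satisfied
(5,2)N 4/7 satisfied
(5,4)S 3/4 satisfied
(6,1)S 1/4 not
(6,2)N 3/4 satisfied
(6,3)N 2/4 satisfied
(6,4)S 1/2 satisfied
Unsatisfied: (0,0), (0,1), (0,2), (2,0), (3,2), (6,1) — 6 in total.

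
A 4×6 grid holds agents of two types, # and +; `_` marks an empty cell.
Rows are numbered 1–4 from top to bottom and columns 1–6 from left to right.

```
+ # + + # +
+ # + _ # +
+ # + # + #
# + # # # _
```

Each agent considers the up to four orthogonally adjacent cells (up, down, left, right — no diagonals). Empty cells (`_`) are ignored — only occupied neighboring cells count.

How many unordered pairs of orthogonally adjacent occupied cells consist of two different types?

20

Scan each occupied cell's neighbors to the right and below so each pair is counted once.
From row 1: 4 unlike of 10 pairs (running 4/10).
From row 2: 5 unlike of 8 pairs (running 9/18).
From row 3: 9 unlike of 10 pairs (running 18/28).
From row 4: 2 unlike of 4 pairs (running 20/32).
Total adjacent occupied pairs: 32; unlike-type pairs: 20.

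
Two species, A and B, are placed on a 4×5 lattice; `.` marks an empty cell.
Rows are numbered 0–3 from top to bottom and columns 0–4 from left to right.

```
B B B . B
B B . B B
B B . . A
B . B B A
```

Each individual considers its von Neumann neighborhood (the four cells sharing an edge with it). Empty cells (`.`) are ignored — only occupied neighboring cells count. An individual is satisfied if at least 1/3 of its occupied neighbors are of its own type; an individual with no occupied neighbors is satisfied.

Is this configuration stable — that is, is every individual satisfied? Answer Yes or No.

Yes

(0,0)B 2/2 ✓
(0,1)B 3/3 ✓
(0,2)B 1/1 ✓
(0,4)B 1/1 ✓
(1,0)B 3/3 ✓
(1,1)B 3/3 ✓
(1,3)B 1/1 ✓
(1,4)B 2/3 ✓
(2,0)B 3/3 ✓
(2,1)B 2/2 ✓
(2,4)A 1/2 ✓
(3,0)B 1/1 ✓
(3,2)B 1/1 ✓
(3,3)B 1/2 ✓
(3,4)A 1/2 ✓
All meet the threshold, so the configuration is stable.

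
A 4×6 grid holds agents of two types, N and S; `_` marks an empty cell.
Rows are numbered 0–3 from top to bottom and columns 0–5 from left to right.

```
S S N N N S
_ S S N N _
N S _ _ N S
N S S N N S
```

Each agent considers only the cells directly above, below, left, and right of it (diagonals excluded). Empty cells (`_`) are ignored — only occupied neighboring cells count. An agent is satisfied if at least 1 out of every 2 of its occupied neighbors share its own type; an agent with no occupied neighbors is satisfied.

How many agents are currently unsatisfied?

(0,0)S 1/1 ok
(0,1)S 2/3 ok
(0,2)N 1/3 unhappy
(0,3)N 3/3 ok
(0,4)N 2/3 ok
(0,5)S 0/1 unhappy
(1,1)S 3/3 ok
(1,2)S 1/3 unhappy
(1,3)N 2/3 ok
(1,4)N 3/3 ok
(2,0)N 1/2 ok
(2,1)S 2/3 ok
(2,4)N 2/3 ok
(2,5)S 1/2 ok
(3,0)N 1/2 ok
(3,1)S 2/3 ok
(3,2)S 1/2 ok
(3,3)N 1/2 ok
(3,4)N 2/3 ok
(3,5)S 1/2 ok
Unsatisfied: (0,2), (0,5), (1,2) — 3 in total.

3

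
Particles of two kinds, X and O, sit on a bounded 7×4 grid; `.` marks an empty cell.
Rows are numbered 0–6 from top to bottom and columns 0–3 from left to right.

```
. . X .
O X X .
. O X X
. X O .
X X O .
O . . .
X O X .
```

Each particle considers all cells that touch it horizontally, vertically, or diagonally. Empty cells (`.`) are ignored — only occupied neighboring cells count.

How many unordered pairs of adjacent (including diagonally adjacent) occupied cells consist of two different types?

Scan each occupied cell's neighbors to the right and below (and the two forward diagonals) so each pair is counted once.
Row 0: X(0,2)–X(1,2)= X(0,2)–X(1,1)=  → 0/2 unlike.
Row 1: O(1,0)–X(1,1)≠ O(1,0)–O(2,1)= X(1,1)–X(1,2)= X(1,1)–O(2,1)≠ X(1,1)–X(2,2)= X(1,2)–X(2,2)= X(1,2)–X(2,3)= X(1,2)–O(2,1)≠  → 3/8 unlike.
Row 2: O(2,1)–X(2,2)≠ O(2,1)–X(3,1)≠ O(2,1)–O(3,2)= X(2,2)–X(2,3)= X(2,2)–O(3,2)≠ X(2,2)–X(3,1)= X(2,3)–O(3,2)≠  → 4/7 unlike.
Row 3: X(3,1)–O(3,2)≠ X(3,1)–X(4,1)= X(3,1)–O(4,2)≠ X(3,1)–X(4,0)= O(3,2)–O(4,2)= O(3,2)–X(4,1)≠  → 3/6 unlike.
Row 4: X(4,0)–X(4,1)= X(4,0)–O(5,0)≠ X(4,1)–O(4,2)≠ X(4,1)–O(5,0)≠  → 3/4 unlike.
Row 5: O(5,0)–X(6,0)≠ O(5,0)–O(6,1)=  → 1/2 unlike.
Row 6: X(6,0)–O(6,1)≠ O(6,1)–X(6,2)≠  → 2/2 unlike.
Total adjacent occupied pairs: 31; unlike-type pairs: 16.

16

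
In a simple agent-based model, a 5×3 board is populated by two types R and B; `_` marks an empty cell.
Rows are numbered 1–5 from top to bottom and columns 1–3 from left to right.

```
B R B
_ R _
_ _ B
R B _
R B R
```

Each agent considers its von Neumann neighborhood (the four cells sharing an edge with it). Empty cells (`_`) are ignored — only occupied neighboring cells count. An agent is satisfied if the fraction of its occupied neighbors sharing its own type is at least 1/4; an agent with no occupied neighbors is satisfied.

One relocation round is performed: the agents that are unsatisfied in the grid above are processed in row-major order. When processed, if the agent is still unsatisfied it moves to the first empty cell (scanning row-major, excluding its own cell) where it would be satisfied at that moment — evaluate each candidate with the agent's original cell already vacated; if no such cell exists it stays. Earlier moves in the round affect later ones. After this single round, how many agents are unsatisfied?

Initially unsatisfied (in order): (1,1), (1,3), (5,3).
  (1,1) → (2,3).
  (1,3): now satisfied by earlier moves; stays.
  (5,3) → (1,1).
Resulting grid:
R R B
_ R B
_ _ B
R B _
R B _
All satisfied now.

0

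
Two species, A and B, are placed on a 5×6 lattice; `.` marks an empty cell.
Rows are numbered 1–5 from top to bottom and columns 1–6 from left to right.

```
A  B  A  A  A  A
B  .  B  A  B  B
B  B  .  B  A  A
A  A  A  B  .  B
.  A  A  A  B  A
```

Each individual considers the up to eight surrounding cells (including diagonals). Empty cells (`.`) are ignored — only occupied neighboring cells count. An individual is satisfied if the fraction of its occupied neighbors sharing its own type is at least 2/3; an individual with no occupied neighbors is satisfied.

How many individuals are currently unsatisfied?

(1,1)A 0/2 unhappy
(1,2)B 2/4 unhappy
(1,3)A 2/4 unhappy
(1,4)A 3/5 unhappy
(1,5)A 3/5 unhappy
(1,6)A 1/3 unhappy
(2,1)B 3/4 ok
(2,3)B 3/6 unhappy
(2,4)A 4/7 unhappy
(2,5)B 2/8 unhappy
(2,6)B 1/5 unhappy
(3,1)B 2/4 unhappy
(3,2)B 3/6 unhappy
(3,4)B 3/6 unhappy
(3,5)A 2/7 unhappy
(3,6)A 1/4 unhappy
(4,1)A 2/4 unhappy
(4,2)A 4/6 ok
(4,3)A 4/7 unhappy
(4,4)B 2/6 unhappy
(4,6)B 1/4 unhappy
(5,2)A 4/4 ok
(5,3)A 4/5 ok
(5,4)A 2/4 unhappy
(5,5)B 2/4 unhappy
(5,6)A 0/2 unhappy
Unsatisfied: (1,1), (1,2), (1,3), (1,4), (1,5), (1,6), (2,3), (2,4), (2,5), (2,6), (3,1), (3,2), (3,4), (3,5), (3,6), (4,1), (4,3), (4,4), (4,6), (5,4), (5,5), (5,6) — 22 in total.

22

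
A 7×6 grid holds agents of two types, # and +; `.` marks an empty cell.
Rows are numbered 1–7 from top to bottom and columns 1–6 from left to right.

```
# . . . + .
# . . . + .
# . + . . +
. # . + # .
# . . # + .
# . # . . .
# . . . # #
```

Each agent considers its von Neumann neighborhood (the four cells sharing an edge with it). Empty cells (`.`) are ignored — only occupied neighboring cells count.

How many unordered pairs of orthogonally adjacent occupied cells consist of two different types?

4

Scan each occupied cell's neighbors to the right and below so each pair is counted once.
From row 1: 0 unlike of 2 pairs (running 0/2).
From row 2: 0 unlike of 1 pairs (running 0/3).
From row 4: 3 unlike of 3 pairs (running 3/6).
From row 5: 1 unlike of 2 pairs (running 4/8).
From row 6: 0 unlike of 1 pairs (running 4/9).
From row 7: 0 unlike of 1 pairs (running 4/10).
Total adjacent occupied pairs: 10; unlike-type pairs: 4.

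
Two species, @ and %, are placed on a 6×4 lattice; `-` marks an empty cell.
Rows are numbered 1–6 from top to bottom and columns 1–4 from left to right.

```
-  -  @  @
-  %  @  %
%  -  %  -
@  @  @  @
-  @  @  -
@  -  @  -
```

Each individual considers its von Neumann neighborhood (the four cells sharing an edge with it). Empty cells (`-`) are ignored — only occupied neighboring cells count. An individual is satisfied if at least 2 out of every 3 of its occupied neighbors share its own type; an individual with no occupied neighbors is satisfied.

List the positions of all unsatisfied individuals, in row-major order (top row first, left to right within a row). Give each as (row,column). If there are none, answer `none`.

(1,3)@ 2/2 ✓
(1,4)@ 1/2 ✗
(2,2)% 0/1 ✗
(2,3)@ 1/4 ✗
(2,4)% 0/2 ✗
(3,1)% 0/1 ✗
(3,3)% 0/2 ✗
(4,1)@ 1/2 ✗
(4,2)@ 3/3 ✓
(4,3)@ 3/4 ✓
(4,4)@ 1/1 ✓
(5,2)@ 2/2 ✓
(5,3)@ 3/3 ✓
(6,1)@ 0/0 ✓
(6,3)@ 1/1 ✓

(1,4), (2,2), (2,3), (2,4), (3,1), (3,3), (4,1)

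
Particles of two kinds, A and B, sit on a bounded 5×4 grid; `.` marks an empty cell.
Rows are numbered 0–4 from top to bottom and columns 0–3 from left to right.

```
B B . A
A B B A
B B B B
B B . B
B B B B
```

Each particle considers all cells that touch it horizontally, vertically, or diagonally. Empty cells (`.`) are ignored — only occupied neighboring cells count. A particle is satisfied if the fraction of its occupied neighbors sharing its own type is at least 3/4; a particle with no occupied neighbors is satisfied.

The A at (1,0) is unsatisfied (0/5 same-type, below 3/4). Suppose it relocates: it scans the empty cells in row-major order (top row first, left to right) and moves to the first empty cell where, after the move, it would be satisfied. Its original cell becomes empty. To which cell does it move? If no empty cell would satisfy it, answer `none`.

none

Vacating (1,0). Empty cells in order:
  (0,2): 2/5 same-type → still unsatisfied.
  (3,2): 0/8 same-type → still unsatisfied.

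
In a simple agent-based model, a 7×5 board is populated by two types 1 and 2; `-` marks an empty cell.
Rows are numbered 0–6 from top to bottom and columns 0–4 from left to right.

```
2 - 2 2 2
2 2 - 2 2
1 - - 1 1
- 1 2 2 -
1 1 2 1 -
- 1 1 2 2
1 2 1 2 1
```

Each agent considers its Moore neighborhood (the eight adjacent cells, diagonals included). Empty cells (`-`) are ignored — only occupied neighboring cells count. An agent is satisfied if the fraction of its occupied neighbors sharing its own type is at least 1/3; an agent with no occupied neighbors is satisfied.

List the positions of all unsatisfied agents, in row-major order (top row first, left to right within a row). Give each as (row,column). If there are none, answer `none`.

(0,0)2 2/2 ✓
(0,2)2 3/3 ✓
(0,3)2 4/4 ✓
(0,4)2 3/3 ✓
(1,0)2 2/3 ✓
(1,1)2 3/4 ✓
(1,3)2 4/6 ✓
(1,4)2 3/5 ✓
(2,0)1 1/3 ✓
(2,3)1 1/5 ✗
(2,4)1 1/4 ✗
(3,1)1 3/5 ✓
(3,2)2 2/6 ✓
(3,3)2 2/5 ✓
(4,0)1 3/3 ✓
(4,1)1 4/6 ✓
(4,2)2 3/8 ✓
(4,3)1 1/6 ✗
(5,1)1 5/7 ✓
(5,2)1 4/8 ✓
(5,3)2 3/7 ✓
(5,4)2 2/4 ✓
(6,0)1 1/2 ✓
(6,1)2 0/4 ✗
(6,2)1 2/5 ✓
(6,3)2 2/5 ✓
(6,4)1 0/3 ✗

(2,3), (2,4), (4,3), (6,1), (6,4)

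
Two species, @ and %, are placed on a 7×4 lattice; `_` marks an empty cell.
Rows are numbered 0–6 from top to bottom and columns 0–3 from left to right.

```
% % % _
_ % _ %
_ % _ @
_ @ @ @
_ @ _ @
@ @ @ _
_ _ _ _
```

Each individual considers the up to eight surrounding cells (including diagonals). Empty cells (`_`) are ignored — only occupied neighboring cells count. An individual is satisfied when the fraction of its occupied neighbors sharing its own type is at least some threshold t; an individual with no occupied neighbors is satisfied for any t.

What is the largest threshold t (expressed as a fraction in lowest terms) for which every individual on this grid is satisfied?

1/3

Row 0: (0,0)% 2/2 · (0,1)% 3/3 · (0,2)% 3/3
Row 1: (1,1)% 4/4 · (1,3)% 1/2
Row 2: (2,1)% 1/3 · (2,3)@ 2/3
Row 3: (3,1)@ 2/3 · (3,2)@ 5/6 · (3,3)@ 3/3
Row 4: (4,1)@ 5/5 · (4,3)@ 3/3
Row 5: (5,0)@ 2/2 · (5,1)@ 3/3 · (5,2)@ 3/3
The smallest same-type fraction is 1/3 at (2,1), which reduces to 1/3. Any threshold above that leaves this individual unsatisfied.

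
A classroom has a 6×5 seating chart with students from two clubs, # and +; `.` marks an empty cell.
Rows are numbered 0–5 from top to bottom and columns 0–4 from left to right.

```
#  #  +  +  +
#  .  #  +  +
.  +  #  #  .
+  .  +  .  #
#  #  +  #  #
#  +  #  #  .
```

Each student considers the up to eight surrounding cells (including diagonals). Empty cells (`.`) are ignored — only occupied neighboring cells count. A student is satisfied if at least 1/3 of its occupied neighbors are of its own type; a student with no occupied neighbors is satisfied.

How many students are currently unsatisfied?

Row 0: (0,0)# 2/2 satisfied · (0,1)# 3/4 satisfied · (0,2)+ 2/4 satisfied · (0,3)+ 4/5 satisfied · (0,4)+ 3/3 satisfied
Row 1: (1,0)# 2/3 satisfied · (1,2)# 3/7 satisfied · (1,3)+ 4/7 satisfied · (1,4)+ 3/4 satisfied
Row 2: (2,1)+ 2/5 satisfied · (2,2)# 2/5 satisfied · (2,3)# 3/6 satisfied
Row 3: (3,0)+ 1/3 satisfied · (3,2)+ 2/6 satisfied · (3,4)# 3/3 satisfied
Row 4: (4,0)# 2/4 satisfied · (4,1)# 3/7 satisfied · (4,2)+ 2/6 satisfied · (4,3)# 4/6 satisfied · (4,4)# 3/3 satisfied
Row 5: (5,0)# 2/3 satisfied · (5,1)+ 1/5 not · (5,2)# 3/5 satisfied · (5,3)# 3/4 satisfied
Unsatisfied: (5,1) — 1 in total.

1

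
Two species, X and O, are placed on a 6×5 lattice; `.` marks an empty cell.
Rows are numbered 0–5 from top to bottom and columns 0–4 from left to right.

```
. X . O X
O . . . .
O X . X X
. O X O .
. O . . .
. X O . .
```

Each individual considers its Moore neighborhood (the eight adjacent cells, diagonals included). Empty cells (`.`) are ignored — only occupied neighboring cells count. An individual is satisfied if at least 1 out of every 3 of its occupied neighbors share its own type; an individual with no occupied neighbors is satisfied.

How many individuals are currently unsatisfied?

6

(0,1)X 0/1 unhappy
(0,3)O 0/1 unhappy
(0,4)X 0/1 unhappy
(1,0)O 1/3 ok
(2,0)O 2/3 ok
(2,1)X 1/4 unhappy
(2,3)X 2/3 ok
(2,4)X 1/2 ok
(3,1)O 2/4 ok
(3,2)X 2/5 ok
(3,3)O 0/3 unhappy
(4,1)O 2/4 ok
(5,1)X 0/2 unhappy
(5,2)O 1/2 ok
Unsatisfied: (0,1), (0,3), (0,4), (2,1), (3,3), (5,1) — 6 in total.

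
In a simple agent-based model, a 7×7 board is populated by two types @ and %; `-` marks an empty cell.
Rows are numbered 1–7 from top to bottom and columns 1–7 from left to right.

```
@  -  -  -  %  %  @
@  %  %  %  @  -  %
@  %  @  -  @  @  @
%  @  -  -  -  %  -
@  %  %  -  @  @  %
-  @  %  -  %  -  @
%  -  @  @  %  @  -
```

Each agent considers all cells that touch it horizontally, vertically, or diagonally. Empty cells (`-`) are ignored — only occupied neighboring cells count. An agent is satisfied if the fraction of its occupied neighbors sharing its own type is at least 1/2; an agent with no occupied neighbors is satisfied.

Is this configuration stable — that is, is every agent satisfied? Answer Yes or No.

Row 1: (1,1)@ 1/2 satisfied · (1,5)% 2/3 satisfied · (1,6)% 2/4 satisfied · (1,7)@ 0/2 not
Row 2: (2,1)@ 2/4 satisfied · (2,2)% 2/6 not · (2,3)% 3/4 satisfied · (2,4)% 2/5 not · (2,5)@ 2/5 not · (2,7)% 1/4 not
Row 3: (3,1)@ 2/5 not · (3,2)% 3/7 not · (3,3)@ 1/5 not · (3,5)@ 2/4 satisfied · (3,6)@ 3/5 satisfied · (3,7)@ 1/3 not
Row 4: (4,1)% 2/5 not · (4,2)@ 3/7 not · (4,6)% 1/6 not
Row 5: (5,1)@ 2/4 satisfied · (5,2)% 3/6 satisfied · (5,3)% 2/4 satisfied · (5,5)@ 1/3 not · (5,6)@ 2/5 not · (5,7)% 1/3 not
Row 6: (6,2)@ 2/6 not · (6,3)% 2/5 not · (6,5)% 1/5 not · (6,7)@ 2/3 satisfied
Row 7: (7,1)% 0/1 not · (7,3)@ 2/3 satisfied · (7,4)@ 1/4 not · (7,5)% 1/3 not · (7,6)@ 1/3 not
For instance (1,7) has only 0/2 same-type neighbors, below 1/2.

No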